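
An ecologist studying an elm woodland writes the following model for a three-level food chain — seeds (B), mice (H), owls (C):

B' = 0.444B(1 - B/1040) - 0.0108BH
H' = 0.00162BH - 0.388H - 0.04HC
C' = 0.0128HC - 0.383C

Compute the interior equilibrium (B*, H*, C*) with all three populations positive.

B* ≈ 283, H* ≈ 29.9, C* ≈ 1.76

From dC/dt = 0: 0.0128H* = 0.383, so H* = 29.9.
From dB/dt = 0: 0.444(1 - B*/1040) = 0.0108·29.9, giving B* = 1040·(1 - 0.728) = 283.
From dH/dt = 0: 0.00162·283 - 0.388 = 0.04C*, so C* = 0.0706/0.04 = 1.76.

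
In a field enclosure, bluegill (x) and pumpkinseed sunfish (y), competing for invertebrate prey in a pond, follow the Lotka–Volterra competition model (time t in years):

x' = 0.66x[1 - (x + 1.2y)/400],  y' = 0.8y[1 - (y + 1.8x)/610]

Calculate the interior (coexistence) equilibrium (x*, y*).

x* ≈ 286, y* ≈ 94.8

Setting both brackets to zero gives the nullclines x + 1.2y = 400 and 1.8x + y = 610.
Substituting y = 610 - 1.8x into the first: x(1 - 1.2·1.8) = 400 - 1.2·610.
So x* = -332/-1.16 = 286, and then y* = 610 - 1.8·286 = 94.8.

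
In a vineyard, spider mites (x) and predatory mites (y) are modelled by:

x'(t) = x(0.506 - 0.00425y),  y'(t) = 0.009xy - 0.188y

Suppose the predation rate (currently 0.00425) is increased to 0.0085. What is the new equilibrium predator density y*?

At the interior fixed point, setting dx/dt = 0 with x > 0 fixes y* = (prey growth rate)/(xy coefficient) — independent of the other coefficients.
With the change, y* = 0.506/0.0085 = 59.5; it falls from 119.

y* ≈ 59.5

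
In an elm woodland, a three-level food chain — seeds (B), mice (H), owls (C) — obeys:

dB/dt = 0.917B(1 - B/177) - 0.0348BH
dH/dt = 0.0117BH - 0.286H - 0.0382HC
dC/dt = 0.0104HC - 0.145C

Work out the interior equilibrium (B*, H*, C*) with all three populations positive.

From dC/dt = 0: 0.0104H* = 0.145, so H* = 13.9.
From dB/dt = 0: 0.917(1 - B*/177) = 0.0348·13.9, giving B* = 177·(1 - 0.529) = 83.3.
From dH/dt = 0: 0.0117·83.3 - 0.286 = 0.0382C*, so C* = 0.689/0.0382 = 18.

B* ≈ 83.3, H* ≈ 13.9, C* ≈ 18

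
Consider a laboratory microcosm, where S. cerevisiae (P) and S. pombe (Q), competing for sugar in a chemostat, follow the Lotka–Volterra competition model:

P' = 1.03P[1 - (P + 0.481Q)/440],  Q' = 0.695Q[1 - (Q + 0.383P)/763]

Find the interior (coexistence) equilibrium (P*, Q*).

Setting both brackets to zero gives the nullclines P + 0.481Q = 440 and 0.383P + Q = 763.
Substituting Q = 763 - 0.383P into the first: P(1 - 0.481·0.383) = 440 - 0.481·763.
So P* = 73/0.816 = 89.5, and then Q* = 763 - 0.383·89.5 = 729.

P* ≈ 89.5, Q* ≈ 729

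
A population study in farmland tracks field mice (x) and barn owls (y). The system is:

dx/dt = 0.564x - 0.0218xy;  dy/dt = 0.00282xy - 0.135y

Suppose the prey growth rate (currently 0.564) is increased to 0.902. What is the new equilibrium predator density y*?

y* ≈ 41.4

At the interior fixed point, setting dx/dt = 0 with x > 0 fixes y* = (prey growth rate)/(xy coefficient) — independent of the other coefficients.
With the change, y* = 0.902/0.0218 = 41.4; it rises from 25.9.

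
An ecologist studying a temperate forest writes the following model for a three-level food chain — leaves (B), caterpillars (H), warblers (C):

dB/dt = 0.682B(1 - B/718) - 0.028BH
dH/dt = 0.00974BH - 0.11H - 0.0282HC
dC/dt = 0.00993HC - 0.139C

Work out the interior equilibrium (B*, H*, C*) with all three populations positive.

B* ≈ 305, H* ≈ 14, C* ≈ 102

From dC/dt = 0: 0.00993H* = 0.139, so H* = 14.
From dB/dt = 0: 0.682(1 - B*/718) = 0.028·14, giving B* = 718·(1 - 0.575) = 305.
From dH/dt = 0: 0.00974·305 - 0.11 = 0.0282C*, so C* = 2.86/0.0282 = 102.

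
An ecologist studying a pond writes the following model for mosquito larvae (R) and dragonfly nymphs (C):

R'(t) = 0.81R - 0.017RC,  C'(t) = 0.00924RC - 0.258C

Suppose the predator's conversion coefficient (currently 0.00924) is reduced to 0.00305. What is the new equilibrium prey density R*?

R* ≈ 84.6

At the interior fixed point, setting dC/dt = 0 with C > 0 fixes R* = (predator death rate)/(RC coefficient) — independent of the other coefficients.
With the change, R* = 0.258/0.00305 = 84.6; it rises from 27.9.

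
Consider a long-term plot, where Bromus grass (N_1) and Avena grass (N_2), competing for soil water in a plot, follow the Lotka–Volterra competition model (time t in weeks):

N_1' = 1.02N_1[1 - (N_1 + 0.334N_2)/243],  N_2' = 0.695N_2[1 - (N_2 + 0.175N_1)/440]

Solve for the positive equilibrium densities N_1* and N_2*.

N_1* ≈ 102, N_2* ≈ 422

Setting both brackets to zero gives the nullclines N_1 + 0.334N_2 = 243 and 0.175N_1 + N_2 = 440.
Substituting N_2 = 440 - 0.175N_1 into the first: N_1(1 - 0.334·0.175) = 243 - 0.334·440.
So N_1* = 96/0.942 = 102, and then N_2* = 440 - 0.175·102 = 422.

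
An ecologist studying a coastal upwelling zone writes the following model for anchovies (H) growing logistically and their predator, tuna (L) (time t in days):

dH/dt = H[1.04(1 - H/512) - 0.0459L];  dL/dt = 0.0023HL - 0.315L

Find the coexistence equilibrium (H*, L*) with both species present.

H* ≈ 137, L* ≈ 16.6

From dL/dt = 0 with L > 0: 0.0023H* = 0.315, so H* = 137.
Substitute into dH/dt = 0: 1.04(1 - 137/512) = 0.0459L*.
The bracket is 0.733, giving L* = 0.762/0.0459 = 16.6.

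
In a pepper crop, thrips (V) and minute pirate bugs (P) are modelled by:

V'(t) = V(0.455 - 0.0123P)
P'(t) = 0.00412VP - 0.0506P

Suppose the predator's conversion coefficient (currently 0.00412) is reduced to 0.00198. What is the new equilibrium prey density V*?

V* ≈ 25.6

At the interior fixed point, setting dP/dt = 0 with P > 0 fixes V* = (predator death rate)/(VP coefficient) — independent of the other coefficients.
With the change, V* = 0.0506/0.00198 = 25.6; it rises from 12.3.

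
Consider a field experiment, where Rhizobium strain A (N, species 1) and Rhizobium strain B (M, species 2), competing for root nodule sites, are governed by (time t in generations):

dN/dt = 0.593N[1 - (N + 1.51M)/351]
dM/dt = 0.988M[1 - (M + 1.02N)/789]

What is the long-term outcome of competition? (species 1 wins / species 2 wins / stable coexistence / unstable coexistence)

Compare the nullcline intercepts: K1/α12 = 351/1.51 = 232 < K2 = 789; K2/α21 = 789/1.02 = 774 > K1 = 351.
Since the inequalities point opposite ways, species 2 can invade but species 1 cannot.

species 2 excludes species 1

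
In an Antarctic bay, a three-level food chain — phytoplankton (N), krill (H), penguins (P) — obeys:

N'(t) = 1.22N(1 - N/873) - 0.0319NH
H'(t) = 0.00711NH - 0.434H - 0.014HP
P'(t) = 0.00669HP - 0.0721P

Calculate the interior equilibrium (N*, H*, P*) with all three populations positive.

From dP/dt = 0: 0.00669H* = 0.0721, so H* = 10.8.
From dN/dt = 0: 1.22(1 - N*/873) = 0.0319·10.8, giving N* = 873·(1 - 0.282) = 627.
From dH/dt = 0: 0.00711·627 - 0.434 = 0.014P*, so P* = 4.02/0.014 = 287.

N* ≈ 627, H* ≈ 10.8, P* ≈ 287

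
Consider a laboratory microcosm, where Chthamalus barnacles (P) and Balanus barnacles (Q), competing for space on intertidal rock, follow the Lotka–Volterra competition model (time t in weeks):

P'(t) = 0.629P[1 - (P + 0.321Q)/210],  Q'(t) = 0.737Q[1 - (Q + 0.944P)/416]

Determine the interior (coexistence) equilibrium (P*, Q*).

P* ≈ 110, Q* ≈ 312

Setting both brackets to zero gives the nullclines P + 0.321Q = 210 and 0.944P + Q = 416.
Substituting Q = 416 - 0.944P into the first: P(1 - 0.321·0.944) = 210 - 0.321·416.
So P* = 76.5/0.697 = 110, and then Q* = 416 - 0.944·110 = 312.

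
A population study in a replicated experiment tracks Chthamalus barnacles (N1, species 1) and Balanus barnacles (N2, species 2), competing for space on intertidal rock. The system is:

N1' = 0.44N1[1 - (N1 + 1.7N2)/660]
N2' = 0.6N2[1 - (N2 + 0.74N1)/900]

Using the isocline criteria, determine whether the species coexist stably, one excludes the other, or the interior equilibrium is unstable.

Compare the nullcline intercepts: K1/α12 = 660/1.7 = 388 < K2 = 900; K2/α21 = 900/0.74 = 1220 > K1 = 660.
Since the inequalities point opposite ways, species 2 can invade but species 1 cannot.

species 2 excludes species 1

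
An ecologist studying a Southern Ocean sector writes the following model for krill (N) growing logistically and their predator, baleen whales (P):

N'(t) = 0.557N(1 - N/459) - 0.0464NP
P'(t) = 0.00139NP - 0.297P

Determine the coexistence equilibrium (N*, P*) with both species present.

N* ≈ 214, P* ≈ 6.42

From dP/dt = 0 with P > 0: 0.00139N* = 0.297, so N* = 214.
Substitute into dN/dt = 0: 0.557(1 - 214/459) = 0.0464P*.
The bracket is 0.534, giving P* = 0.298/0.0464 = 6.42.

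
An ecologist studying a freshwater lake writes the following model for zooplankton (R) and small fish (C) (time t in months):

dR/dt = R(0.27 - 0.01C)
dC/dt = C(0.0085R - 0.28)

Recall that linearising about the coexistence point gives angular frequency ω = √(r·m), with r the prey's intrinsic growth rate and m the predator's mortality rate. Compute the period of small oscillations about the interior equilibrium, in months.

Here r = 0.27 and m = 0.28, so r·m = 0.0756.
ω = √0.0756 = 0.275 per month, hence T = 2π/ω ≈ 22.9 months.

T ≈ 22.9 months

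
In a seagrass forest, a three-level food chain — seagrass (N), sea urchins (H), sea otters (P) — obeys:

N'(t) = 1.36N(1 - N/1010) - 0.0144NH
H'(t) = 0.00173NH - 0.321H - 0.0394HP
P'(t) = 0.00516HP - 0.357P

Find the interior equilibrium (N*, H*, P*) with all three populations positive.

N* ≈ 270, H* ≈ 69.2, P* ≈ 3.71

From dP/dt = 0: 0.00516H* = 0.357, so H* = 69.2.
From dN/dt = 0: 1.36(1 - N*/1010) = 0.0144·69.2, giving N* = 1010·(1 - 0.733) = 270.
From dH/dt = 0: 0.00173·270 - 0.321 = 0.0394P*, so P* = 0.146/0.0394 = 3.71.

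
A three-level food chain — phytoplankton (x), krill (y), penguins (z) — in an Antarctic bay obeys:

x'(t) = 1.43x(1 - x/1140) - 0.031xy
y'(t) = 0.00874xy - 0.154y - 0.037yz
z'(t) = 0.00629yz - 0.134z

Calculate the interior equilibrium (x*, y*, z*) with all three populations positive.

From dz/dt = 0: 0.00629y* = 0.134, so y* = 21.3.
From dx/dt = 0: 1.43(1 - x*/1140) = 0.031·21.3, giving x* = 1140·(1 - 0.462) = 614.
From dy/dt = 0: 0.00874·614 - 0.154 = 0.037z*, so z* = 5.21/0.037 = 141.

x* ≈ 614, y* ≈ 21.3, z* ≈ 141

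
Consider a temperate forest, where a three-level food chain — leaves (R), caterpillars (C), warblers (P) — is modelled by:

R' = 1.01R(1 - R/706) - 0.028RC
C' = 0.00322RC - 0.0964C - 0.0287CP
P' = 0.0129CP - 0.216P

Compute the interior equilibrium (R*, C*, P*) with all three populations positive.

From dP/dt = 0: 0.0129C* = 0.216, so C* = 16.7.
From dR/dt = 0: 1.01(1 - R*/706) = 0.028·16.7, giving R* = 706·(1 - 0.464) = 378.
From dC/dt = 0: 0.00322·378 - 0.0964 = 0.0287P*, so P* = 1.12/0.0287 = 39.1.

R* ≈ 378, C* ≈ 16.7, P* ≈ 39.1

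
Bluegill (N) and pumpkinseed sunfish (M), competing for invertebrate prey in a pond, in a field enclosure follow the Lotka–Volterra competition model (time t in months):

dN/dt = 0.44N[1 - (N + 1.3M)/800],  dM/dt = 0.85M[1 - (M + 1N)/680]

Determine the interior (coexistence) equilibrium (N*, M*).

Setting both brackets to zero gives the nullclines N + 1.3M = 800 and 1N + M = 680.
Substituting M = 680 - 1N into the first: N(1 - 1.3·1) = 800 - 1.3·680.
So N* = -84/-0.3 = 280, and then M* = 680 - 1·280 = 400.

N* ≈ 280, M* ≈ 400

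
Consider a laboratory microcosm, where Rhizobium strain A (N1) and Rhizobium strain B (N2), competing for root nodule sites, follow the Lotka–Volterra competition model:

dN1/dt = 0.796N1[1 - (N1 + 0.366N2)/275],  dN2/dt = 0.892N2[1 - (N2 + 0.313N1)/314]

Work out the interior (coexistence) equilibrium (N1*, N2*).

N1* ≈ 181, N2* ≈ 257

Setting both brackets to zero gives the nullclines N1 + 0.366N2 = 275 and 0.313N1 + N2 = 314.
Substituting N2 = 314 - 0.313N1 into the first: N1(1 - 0.366·0.313) = 275 - 0.366·314.
So N1* = 160/0.885 = 181, and then N2* = 314 - 0.313·181 = 257.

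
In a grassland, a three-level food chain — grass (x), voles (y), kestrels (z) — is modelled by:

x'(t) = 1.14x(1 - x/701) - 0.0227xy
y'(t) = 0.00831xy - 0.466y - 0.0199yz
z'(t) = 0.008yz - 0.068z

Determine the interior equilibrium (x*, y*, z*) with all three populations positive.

From dz/dt = 0: 0.008y* = 0.068, so y* = 8.5.
From dx/dt = 0: 1.14(1 - x*/701) = 0.0227·8.5, giving x* = 701·(1 - 0.169) = 582.
From dy/dt = 0: 0.00831·582 - 0.466 = 0.0199z*, so z* = 4.37/0.0199 = 220.

x* ≈ 582, y* ≈ 8.5, z* ≈ 220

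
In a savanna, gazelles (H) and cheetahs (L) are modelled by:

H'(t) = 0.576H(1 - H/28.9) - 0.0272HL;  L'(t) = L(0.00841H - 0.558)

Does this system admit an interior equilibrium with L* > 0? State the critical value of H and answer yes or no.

The predator equation gives dL/dt > 0 only when H > 0.558/0.00841 = 66.3.
Without the predator, H → K = 28.9. Since 28.9 < 66.3, the predator cannot invade.

Threshold H = 66.3; K < 66.3, so no, the predator goes extinct.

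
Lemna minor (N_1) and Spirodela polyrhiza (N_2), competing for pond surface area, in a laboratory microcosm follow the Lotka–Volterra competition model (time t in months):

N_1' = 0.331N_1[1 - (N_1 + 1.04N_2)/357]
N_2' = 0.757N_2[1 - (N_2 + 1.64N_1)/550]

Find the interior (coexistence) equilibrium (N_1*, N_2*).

Setting both brackets to zero gives the nullclines N_1 + 1.04N_2 = 357 and 1.64N_1 + N_2 = 550.
Substituting N_2 = 550 - 1.64N_1 into the first: N_1(1 - 1.04·1.64) = 357 - 1.04·550.
So N_1* = -215/-0.706 = 305, and then N_2* = 550 - 1.64·305 = 50.3.

N_1* ≈ 305, N_2* ≈ 50.3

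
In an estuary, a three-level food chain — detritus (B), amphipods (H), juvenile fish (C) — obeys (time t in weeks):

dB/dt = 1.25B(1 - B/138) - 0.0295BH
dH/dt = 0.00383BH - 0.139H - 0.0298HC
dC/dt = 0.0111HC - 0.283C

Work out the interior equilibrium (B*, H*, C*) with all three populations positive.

From dC/dt = 0: 0.0111H* = 0.283, so H* = 25.5.
From dB/dt = 0: 1.25(1 - B*/138) = 0.0295·25.5, giving B* = 138·(1 - 0.602) = 55.
From dH/dt = 0: 0.00383·55 - 0.139 = 0.0298C*, so C* = 0.0715/0.0298 = 2.4.

B* ≈ 55, H* ≈ 25.5, C* ≈ 2.4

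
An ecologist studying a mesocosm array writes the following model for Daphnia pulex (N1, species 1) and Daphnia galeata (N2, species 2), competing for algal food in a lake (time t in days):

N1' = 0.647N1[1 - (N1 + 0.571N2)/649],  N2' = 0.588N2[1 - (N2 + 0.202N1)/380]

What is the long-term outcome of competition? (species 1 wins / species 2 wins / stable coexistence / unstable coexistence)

stable coexistence

Compare the nullcline intercepts: K1/α12 = 649/0.571 = 1140 > K2 = 380; K2/α21 = 380/0.202 = 1880 > K1 = 649.
Since both inequalities hold, each species can invade when rare, so the interior equilibrium is stable.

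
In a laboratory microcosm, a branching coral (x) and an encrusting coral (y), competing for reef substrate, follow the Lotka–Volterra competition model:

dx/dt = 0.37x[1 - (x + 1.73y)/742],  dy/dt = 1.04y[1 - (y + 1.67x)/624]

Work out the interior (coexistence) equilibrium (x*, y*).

Setting both brackets to zero gives the nullclines x + 1.73y = 742 and 1.67x + y = 624.
Substituting y = 624 - 1.67x into the first: x(1 - 1.73·1.67) = 742 - 1.73·624.
So x* = -338/-1.89 = 179, and then y* = 624 - 1.67·179 = 326.

x* ≈ 179, y* ≈ 326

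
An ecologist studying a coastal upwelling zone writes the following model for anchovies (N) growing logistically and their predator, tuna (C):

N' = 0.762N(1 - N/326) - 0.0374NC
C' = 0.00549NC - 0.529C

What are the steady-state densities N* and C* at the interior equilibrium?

N* ≈ 96.4, C* ≈ 14.4

From dC/dt = 0 with C > 0: 0.00549N* = 0.529, so N* = 96.4.
Substitute into dN/dt = 0: 0.762(1 - 96.4/326) = 0.0374C*.
The bracket is 0.704, giving C* = 0.537/0.0374 = 14.4.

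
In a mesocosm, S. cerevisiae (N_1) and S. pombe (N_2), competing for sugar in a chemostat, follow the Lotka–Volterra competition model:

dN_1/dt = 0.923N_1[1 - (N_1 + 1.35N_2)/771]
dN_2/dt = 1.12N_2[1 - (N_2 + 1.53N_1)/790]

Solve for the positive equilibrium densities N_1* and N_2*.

N_1* ≈ 277, N_2* ≈ 366

Setting both brackets to zero gives the nullclines N_1 + 1.35N_2 = 771 and 1.53N_1 + N_2 = 790.
Substituting N_2 = 790 - 1.53N_1 into the first: N_1(1 - 1.35·1.53) = 771 - 1.35·790.
So N_1* = -296/-1.07 = 277, and then N_2* = 790 - 1.53·277 = 366.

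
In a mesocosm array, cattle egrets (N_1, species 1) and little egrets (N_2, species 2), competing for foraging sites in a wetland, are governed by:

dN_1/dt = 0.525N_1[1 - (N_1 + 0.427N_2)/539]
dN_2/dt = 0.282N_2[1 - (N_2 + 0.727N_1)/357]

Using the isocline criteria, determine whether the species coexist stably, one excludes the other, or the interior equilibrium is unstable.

Compare the nullcline intercepts: K1/α12 = 539/0.427 = 1260 > K2 = 357; K2/α21 = 357/0.727 = 491 < K1 = 539.
Since the inequalities point opposite ways, species 1 can invade but species 2 cannot.

species 1 excludes species 2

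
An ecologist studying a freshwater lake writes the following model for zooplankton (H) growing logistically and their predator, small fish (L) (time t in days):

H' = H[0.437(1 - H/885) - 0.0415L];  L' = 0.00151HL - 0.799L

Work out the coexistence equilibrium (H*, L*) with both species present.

From dL/dt = 0 with L > 0: 0.00151H* = 0.799, so H* = 529.
Substitute into dH/dt = 0: 0.437(1 - 529/885) = 0.0415L*.
The bracket is 0.402, giving L* = 0.176/0.0415 = 4.23.

H* ≈ 529, L* ≈ 4.23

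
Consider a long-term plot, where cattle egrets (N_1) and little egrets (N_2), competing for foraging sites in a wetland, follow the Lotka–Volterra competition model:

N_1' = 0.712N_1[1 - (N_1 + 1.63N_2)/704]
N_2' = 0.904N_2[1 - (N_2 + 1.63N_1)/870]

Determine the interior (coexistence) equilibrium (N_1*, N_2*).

N_1* ≈ 431, N_2* ≈ 167

Setting both brackets to zero gives the nullclines N_1 + 1.63N_2 = 704 and 1.63N_1 + N_2 = 870.
Substituting N_2 = 870 - 1.63N_1 into the first: N_1(1 - 1.63·1.63) = 704 - 1.63·870.
So N_1* = -714/-1.66 = 431, and then N_2* = 870 - 1.63·431 = 167.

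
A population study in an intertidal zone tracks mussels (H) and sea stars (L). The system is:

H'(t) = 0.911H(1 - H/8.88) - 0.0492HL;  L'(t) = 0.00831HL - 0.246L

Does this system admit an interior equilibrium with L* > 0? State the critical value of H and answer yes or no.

The predator equation gives dL/dt > 0 only when H > 0.246/0.00831 = 29.6.
Without the predator, H → K = 8.88. Since 8.88 < 29.6, the predator cannot invade.

Threshold H = 29.6; K < 29.6, so no, the predator goes extinct.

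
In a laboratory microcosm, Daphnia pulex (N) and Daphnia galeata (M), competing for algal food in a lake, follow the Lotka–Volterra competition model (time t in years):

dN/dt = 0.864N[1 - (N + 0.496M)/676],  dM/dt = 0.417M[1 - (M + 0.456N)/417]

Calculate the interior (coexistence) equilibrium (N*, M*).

N* ≈ 606, M* ≈ 141

Setting both brackets to zero gives the nullclines N + 0.496M = 676 and 0.456N + M = 417.
Substituting M = 417 - 0.456N into the first: N(1 - 0.496·0.456) = 676 - 0.496·417.
So N* = 469/0.774 = 606, and then M* = 417 - 0.456·606 = 141.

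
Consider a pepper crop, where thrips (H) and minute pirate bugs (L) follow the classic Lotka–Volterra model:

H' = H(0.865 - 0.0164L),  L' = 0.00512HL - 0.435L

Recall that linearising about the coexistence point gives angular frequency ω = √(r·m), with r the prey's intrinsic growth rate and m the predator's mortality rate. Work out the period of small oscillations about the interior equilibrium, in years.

T ≈ 10.2 years

Here r = 0.865 and m = 0.435, so r·m = 0.376.
ω = √0.376 = 0.613 per year, hence T = 2π/ω ≈ 10.2 years.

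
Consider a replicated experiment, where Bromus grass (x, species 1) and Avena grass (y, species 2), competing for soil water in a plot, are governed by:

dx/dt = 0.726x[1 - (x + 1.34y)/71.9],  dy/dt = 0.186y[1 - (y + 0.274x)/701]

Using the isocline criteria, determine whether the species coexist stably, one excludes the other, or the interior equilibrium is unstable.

species 2 excludes species 1

Compare the nullcline intercepts: K1/α12 = 71.9/1.34 = 53.7 < K2 = 701; K2/α21 = 701/0.274 = 2560 > K1 = 71.9.
Since the inequalities point opposite ways, species 2 can invade but species 1 cannot.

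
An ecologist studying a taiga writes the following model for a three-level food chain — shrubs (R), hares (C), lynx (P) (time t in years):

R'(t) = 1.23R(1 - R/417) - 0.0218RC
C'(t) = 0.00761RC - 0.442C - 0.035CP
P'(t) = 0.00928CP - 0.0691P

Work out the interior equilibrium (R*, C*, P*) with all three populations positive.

From dP/dt = 0: 0.00928C* = 0.0691, so C* = 7.45.
From dR/dt = 0: 1.23(1 - R*/417) = 0.0218·7.45, giving R* = 417·(1 - 0.132) = 362.
From dC/dt = 0: 0.00761·362 - 0.442 = 0.035P*, so P* = 2.31/0.035 = 66.1.

R* ≈ 362, C* ≈ 7.45, P* ≈ 66.1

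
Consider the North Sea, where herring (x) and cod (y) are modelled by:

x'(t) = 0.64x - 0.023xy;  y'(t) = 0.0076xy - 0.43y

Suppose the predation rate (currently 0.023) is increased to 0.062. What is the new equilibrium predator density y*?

At the interior fixed point, setting dx/dt = 0 with x > 0 fixes y* = (prey growth rate)/(xy coefficient) — independent of the other coefficients.
With the change, y* = 0.64/0.062 = 10.3; it falls from 27.8.

y* ≈ 10.3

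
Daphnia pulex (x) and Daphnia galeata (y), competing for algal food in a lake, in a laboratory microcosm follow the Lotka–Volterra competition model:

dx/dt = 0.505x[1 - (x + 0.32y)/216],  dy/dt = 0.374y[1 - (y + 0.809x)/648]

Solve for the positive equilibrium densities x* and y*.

Setting both brackets to zero gives the nullclines x + 0.32y = 216 and 0.809x + y = 648.
Substituting y = 648 - 0.809x into the first: x(1 - 0.32·0.809) = 216 - 0.32·648.
So x* = 8.64/0.741 = 11.7, and then y* = 648 - 0.809·11.7 = 639.

x* ≈ 11.7, y* ≈ 639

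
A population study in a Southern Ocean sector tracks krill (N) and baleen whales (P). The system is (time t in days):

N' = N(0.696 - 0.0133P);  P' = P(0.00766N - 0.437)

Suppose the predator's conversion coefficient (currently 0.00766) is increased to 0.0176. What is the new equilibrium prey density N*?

N* ≈ 24.8

At the interior fixed point, setting dP/dt = 0 with P > 0 fixes N* = (predator death rate)/(NP coefficient) — independent of the other coefficients.
With the change, N* = 0.437/0.0176 = 24.8; it falls from 57.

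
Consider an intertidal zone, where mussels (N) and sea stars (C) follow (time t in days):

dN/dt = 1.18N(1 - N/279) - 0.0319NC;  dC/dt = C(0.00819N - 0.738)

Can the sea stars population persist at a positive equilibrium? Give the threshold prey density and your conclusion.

The predator equation gives dC/dt > 0 only when N > 0.738/0.00819 = 90.1.
Without the predator, N → K = 279. Since 279 > 90.1, the predator can invade and persist.

Threshold N = 90.1; K > 90.1, so yes, the predator persists.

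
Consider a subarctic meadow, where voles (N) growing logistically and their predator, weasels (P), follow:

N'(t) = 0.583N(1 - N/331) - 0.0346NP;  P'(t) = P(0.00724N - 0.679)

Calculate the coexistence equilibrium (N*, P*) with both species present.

From dP/dt = 0 with P > 0: 0.00724N* = 0.679, so N* = 93.8.
Substitute into dN/dt = 0: 0.583(1 - 93.8/331) = 0.0346P*.
The bracket is 0.717, giving P* = 0.418/0.0346 = 12.1.

N* ≈ 93.8, P* ≈ 12.1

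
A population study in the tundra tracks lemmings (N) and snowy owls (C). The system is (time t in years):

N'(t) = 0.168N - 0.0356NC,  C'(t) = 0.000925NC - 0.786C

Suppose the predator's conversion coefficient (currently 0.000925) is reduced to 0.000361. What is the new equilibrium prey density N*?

N* ≈ 2180

At the interior fixed point, setting dC/dt = 0 with C > 0 fixes N* = (predator death rate)/(NC coefficient) — independent of the other coefficients.
With the change, N* = 0.786/0.000361 = 2180; it rises from 850.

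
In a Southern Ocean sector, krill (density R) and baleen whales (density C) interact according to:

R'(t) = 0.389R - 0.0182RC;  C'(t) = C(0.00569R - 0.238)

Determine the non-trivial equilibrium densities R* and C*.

Set dC/dt = 0 with C > 0: 0.00569R - 0.238 = 0, so R* = 0.238/0.00569 = 41.8.
Set dR/dt = 0 with R > 0: 0.389 - 0.0182C = 0, so C* = 0.389/0.0182 = 21.4.

R* ≈ 41.8, C* ≈ 21.4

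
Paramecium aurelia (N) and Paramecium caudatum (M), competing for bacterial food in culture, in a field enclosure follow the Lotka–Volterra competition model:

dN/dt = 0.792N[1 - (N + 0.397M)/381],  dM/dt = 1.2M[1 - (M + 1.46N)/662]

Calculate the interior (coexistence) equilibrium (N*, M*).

Setting both brackets to zero gives the nullclines N + 0.397M = 381 and 1.46N + M = 662.
Substituting M = 662 - 1.46N into the first: N(1 - 0.397·1.46) = 381 - 0.397·662.
So N* = 118/0.42 = 281, and then M* = 662 - 1.46·281 = 252.

N* ≈ 281, M* ≈ 252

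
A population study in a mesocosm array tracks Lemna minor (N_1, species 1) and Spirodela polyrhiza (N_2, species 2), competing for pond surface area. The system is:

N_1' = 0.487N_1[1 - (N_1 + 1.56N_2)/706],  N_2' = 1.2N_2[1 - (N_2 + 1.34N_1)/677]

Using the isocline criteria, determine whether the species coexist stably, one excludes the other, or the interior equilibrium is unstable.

Compare the nullcline intercepts: K1/α12 = 706/1.56 = 453 < K2 = 677; K2/α21 = 677/1.34 = 505 < K1 = 706.
Since both are reversed, neither can invade when rare; the interior point is a saddle.

unstable coexistence (outcome depends on initial conditions)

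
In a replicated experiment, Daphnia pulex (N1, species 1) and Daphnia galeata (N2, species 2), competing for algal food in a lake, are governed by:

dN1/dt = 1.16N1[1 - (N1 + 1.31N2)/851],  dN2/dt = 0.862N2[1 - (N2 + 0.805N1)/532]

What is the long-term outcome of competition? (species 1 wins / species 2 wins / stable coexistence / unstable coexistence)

species 1 excludes species 2

Compare the nullcline intercepts: K1/α12 = 851/1.31 = 650 > K2 = 532; K2/α21 = 532/0.805 = 661 < K1 = 851.
Since the inequalities point opposite ways, species 1 can invade but species 2 cannot.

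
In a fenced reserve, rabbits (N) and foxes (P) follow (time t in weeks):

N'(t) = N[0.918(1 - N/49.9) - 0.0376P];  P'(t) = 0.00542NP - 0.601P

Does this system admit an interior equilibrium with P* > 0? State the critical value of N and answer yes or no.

The predator equation gives dP/dt > 0 only when N > 0.601/0.00542 = 111.
Without the predator, N → K = 49.9. Since 49.9 < 111, the predator cannot invade.

Threshold N = 111; K < 111, so no, the predator goes extinct.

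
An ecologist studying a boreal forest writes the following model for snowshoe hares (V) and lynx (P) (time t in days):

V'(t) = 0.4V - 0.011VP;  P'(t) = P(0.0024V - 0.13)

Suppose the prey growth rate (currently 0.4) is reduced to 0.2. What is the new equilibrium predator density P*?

P* ≈ 18.2

At the interior fixed point, setting dV/dt = 0 with V > 0 fixes P* = (prey growth rate)/(VP coefficient) — independent of the other coefficients.
With the change, P* = 0.2/0.011 = 18.2; it falls from 36.4.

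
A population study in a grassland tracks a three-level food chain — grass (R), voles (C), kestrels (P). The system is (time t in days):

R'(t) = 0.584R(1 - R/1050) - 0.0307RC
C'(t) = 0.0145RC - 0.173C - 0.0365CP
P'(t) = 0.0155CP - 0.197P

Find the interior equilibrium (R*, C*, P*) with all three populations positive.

From dP/dt = 0: 0.0155C* = 0.197, so C* = 12.7.
From dR/dt = 0: 0.584(1 - R*/1050) = 0.0307·12.7, giving R* = 1050·(1 - 0.668) = 348.
From dC/dt = 0: 0.0145·348 - 0.173 = 0.0365P*, so P* = 4.88/0.0365 = 134.

R* ≈ 348, C* ≈ 12.7, P* ≈ 134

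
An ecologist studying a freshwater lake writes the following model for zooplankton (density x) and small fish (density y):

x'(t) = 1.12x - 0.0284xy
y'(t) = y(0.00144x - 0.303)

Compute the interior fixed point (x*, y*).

Set dy/dt = 0 with y > 0: 0.00144x - 0.303 = 0, so x* = 0.303/0.00144 = 210.
Set dx/dt = 0 with x > 0: 1.12 - 0.0284y = 0, so y* = 1.12/0.0284 = 39.4.

x* ≈ 210, y* ≈ 39.4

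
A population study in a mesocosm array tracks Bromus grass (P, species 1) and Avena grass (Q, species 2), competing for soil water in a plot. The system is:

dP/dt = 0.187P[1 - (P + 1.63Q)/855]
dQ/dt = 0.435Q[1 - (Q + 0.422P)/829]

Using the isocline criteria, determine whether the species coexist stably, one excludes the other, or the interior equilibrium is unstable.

Compare the nullcline intercepts: K1/α12 = 855/1.63 = 525 < K2 = 829; K2/α21 = 829/0.422 = 1960 > K1 = 855.
Since the inequalities point opposite ways, species 2 can invade but species 1 cannot.

species 2 excludes species 1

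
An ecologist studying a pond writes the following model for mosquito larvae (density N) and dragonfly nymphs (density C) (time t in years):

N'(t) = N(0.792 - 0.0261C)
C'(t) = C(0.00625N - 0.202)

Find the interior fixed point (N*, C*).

Set dC/dt = 0 with C > 0: 0.00625N - 0.202 = 0, so N* = 0.202/0.00625 = 32.3.
Set dN/dt = 0 with N > 0: 0.792 - 0.0261C = 0, so C* = 0.792/0.0261 = 30.3.

N* ≈ 32.3, C* ≈ 30.3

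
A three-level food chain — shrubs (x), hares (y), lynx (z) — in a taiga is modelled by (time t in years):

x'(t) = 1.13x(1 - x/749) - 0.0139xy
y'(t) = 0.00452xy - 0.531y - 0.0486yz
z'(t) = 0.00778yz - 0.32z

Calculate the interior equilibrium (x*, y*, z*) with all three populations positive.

x* ≈ 370, y* ≈ 41.1, z* ≈ 23.5

From dz/dt = 0: 0.00778y* = 0.32, so y* = 41.1.
From dx/dt = 0: 1.13(1 - x*/749) = 0.0139·41.1, giving x* = 749·(1 - 0.506) = 370.
From dy/dt = 0: 0.00452·370 - 0.531 = 0.0486z*, so z* = 1.14/0.0486 = 23.5.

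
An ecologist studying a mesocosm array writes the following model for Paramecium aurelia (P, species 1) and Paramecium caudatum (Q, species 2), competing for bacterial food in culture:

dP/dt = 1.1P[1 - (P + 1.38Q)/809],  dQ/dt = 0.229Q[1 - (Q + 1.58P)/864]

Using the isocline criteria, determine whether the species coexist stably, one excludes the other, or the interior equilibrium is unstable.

unstable coexistence (outcome depends on initial conditions)

Compare the nullcline intercepts: K1/α12 = 809/1.38 = 586 < K2 = 864; K2/α21 = 864/1.58 = 547 < K1 = 809.
Since both are reversed, neither can invade when rare; the interior point is a saddle.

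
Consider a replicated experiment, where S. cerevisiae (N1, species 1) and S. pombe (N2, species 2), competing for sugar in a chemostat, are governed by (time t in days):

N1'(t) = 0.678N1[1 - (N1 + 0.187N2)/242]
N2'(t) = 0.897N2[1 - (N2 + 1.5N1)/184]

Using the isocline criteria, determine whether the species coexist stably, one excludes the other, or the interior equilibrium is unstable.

species 1 excludes species 2

Compare the nullcline intercepts: K1/α12 = 242/0.187 = 1290 > K2 = 184; K2/α21 = 184/1.5 = 123 < K1 = 242.
Since the inequalities point opposite ways, species 1 can invade but species 2 cannot.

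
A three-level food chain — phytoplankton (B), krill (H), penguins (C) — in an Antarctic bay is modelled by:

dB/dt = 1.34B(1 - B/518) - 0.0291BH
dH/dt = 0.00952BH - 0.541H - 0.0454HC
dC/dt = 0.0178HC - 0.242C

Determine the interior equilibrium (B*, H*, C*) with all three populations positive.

From dC/dt = 0: 0.0178H* = 0.242, so H* = 13.6.
From dB/dt = 0: 1.34(1 - B*/518) = 0.0291·13.6, giving B* = 518·(1 - 0.295) = 365.
From dH/dt = 0: 0.00952·365 - 0.541 = 0.0454C*, so C* = 2.93/0.0454 = 64.6.

B* ≈ 365, H* ≈ 13.6, C* ≈ 64.6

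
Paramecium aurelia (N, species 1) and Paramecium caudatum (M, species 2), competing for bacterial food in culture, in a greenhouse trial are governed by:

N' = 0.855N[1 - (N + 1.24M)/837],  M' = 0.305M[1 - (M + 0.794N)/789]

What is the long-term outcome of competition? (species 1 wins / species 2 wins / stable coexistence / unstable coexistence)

species 2 excludes species 1

Compare the nullcline intercepts: K1/α12 = 837/1.24 = 675 < K2 = 789; K2/α21 = 789/0.794 = 994 > K1 = 837.
Since the inequalities point opposite ways, species 2 can invade but species 1 cannot.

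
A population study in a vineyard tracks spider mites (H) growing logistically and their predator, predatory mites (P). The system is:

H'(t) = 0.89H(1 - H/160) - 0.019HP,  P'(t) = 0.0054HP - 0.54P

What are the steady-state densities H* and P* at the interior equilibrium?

From dP/dt = 0 with P > 0: 0.0054H* = 0.54, so H* = 100.
Substitute into dH/dt = 0: 0.89(1 - 100/160) = 0.019P*.
The bracket is 0.375, giving P* = 0.334/0.019 = 17.6.

H* ≈ 100, P* ≈ 17.6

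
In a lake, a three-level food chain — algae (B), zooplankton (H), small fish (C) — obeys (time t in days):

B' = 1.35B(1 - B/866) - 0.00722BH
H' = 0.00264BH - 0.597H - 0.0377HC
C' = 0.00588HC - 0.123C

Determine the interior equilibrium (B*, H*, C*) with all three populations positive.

From dC/dt = 0: 0.00588H* = 0.123, so H* = 20.9.
From dB/dt = 0: 1.35(1 - B*/866) = 0.00722·20.9, giving B* = 866·(1 - 0.112) = 769.
From dH/dt = 0: 0.00264·769 - 0.597 = 0.0377C*, so C* = 1.43/0.0377 = 38.

B* ≈ 769, H* ≈ 20.9, C* ≈ 38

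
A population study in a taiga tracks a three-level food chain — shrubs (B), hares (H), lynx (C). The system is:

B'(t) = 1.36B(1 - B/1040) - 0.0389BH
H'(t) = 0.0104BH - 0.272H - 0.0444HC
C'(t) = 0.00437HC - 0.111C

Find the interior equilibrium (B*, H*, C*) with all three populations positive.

From dC/dt = 0: 0.00437H* = 0.111, so H* = 25.4.
From dB/dt = 0: 1.36(1 - B*/1040) = 0.0389·25.4, giving B* = 1040·(1 - 0.727) = 284.
From dH/dt = 0: 0.0104·284 - 0.272 = 0.0444C*, so C* = 2.69/0.0444 = 60.5.

B* ≈ 284, H* ≈ 25.4, C* ≈ 60.5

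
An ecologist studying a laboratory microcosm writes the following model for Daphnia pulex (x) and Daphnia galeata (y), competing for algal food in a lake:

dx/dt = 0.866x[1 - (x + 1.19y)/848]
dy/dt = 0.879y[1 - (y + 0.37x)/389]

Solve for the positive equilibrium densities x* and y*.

x* ≈ 688, y* ≈ 134

Setting both brackets to zero gives the nullclines x + 1.19y = 848 and 0.37x + y = 389.
Substituting y = 389 - 0.37x into the first: x(1 - 1.19·0.37) = 848 - 1.19·389.
So x* = 385/0.56 = 688, and then y* = 389 - 0.37·688 = 134.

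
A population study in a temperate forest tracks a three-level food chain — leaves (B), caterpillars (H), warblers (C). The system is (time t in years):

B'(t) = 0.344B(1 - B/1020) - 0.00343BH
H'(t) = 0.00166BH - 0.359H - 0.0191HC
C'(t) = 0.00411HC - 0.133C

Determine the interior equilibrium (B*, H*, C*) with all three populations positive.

B* ≈ 691, H* ≈ 32.4, C* ≈ 41.2

From dC/dt = 0: 0.00411H* = 0.133, so H* = 32.4.
From dB/dt = 0: 0.344(1 - B*/1020) = 0.00343·32.4, giving B* = 1020·(1 - 0.323) = 691.
From dH/dt = 0: 0.00166·691 - 0.359 = 0.0191C*, so C* = 0.788/0.0191 = 41.2.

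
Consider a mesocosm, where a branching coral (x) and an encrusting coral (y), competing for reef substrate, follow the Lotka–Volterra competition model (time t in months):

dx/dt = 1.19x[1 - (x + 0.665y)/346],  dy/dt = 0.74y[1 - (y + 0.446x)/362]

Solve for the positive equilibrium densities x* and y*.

x* ≈ 150, y* ≈ 295

Setting both brackets to zero gives the nullclines x + 0.665y = 346 and 0.446x + y = 362.
Substituting y = 362 - 0.446x into the first: x(1 - 0.665·0.446) = 346 - 0.665·362.
So x* = 105/0.703 = 150, and then y* = 362 - 0.446·150 = 295.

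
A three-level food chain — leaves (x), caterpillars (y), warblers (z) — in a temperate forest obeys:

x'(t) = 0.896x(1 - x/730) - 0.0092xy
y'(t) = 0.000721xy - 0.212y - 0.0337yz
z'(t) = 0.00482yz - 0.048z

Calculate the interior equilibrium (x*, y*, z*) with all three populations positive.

From dz/dt = 0: 0.00482y* = 0.048, so y* = 9.96.
From dx/dt = 0: 0.896(1 - x*/730) = 0.0092·9.96, giving x* = 730·(1 - 0.102) = 655.
From dy/dt = 0: 0.000721·655 - 0.212 = 0.0337z*, so z* = 0.261/0.0337 = 7.73.

x* ≈ 655, y* ≈ 9.96, z* ≈ 7.73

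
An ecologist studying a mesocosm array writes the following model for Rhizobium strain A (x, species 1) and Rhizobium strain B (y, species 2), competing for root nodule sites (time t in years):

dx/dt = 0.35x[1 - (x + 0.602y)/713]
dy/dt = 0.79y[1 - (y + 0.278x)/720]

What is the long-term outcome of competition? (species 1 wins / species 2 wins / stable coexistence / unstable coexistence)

Compare the nullcline intercepts: K1/α12 = 713/0.602 = 1180 > K2 = 720; K2/α21 = 720/0.278 = 2590 > K1 = 713.
Since both inequalities hold, each species can invade when rare, so the interior equilibrium is stable.

stable coexistence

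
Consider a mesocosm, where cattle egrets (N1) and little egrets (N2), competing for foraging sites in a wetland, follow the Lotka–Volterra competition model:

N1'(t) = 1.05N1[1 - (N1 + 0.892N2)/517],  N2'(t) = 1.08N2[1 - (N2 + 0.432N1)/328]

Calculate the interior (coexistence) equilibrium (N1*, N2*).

Setting both brackets to zero gives the nullclines N1 + 0.892N2 = 517 and 0.432N1 + N2 = 328.
Substituting N2 = 328 - 0.432N1 into the first: N1(1 - 0.892·0.432) = 517 - 0.892·328.
So N1* = 224/0.615 = 365, and then N2* = 328 - 0.432·365 = 170.

N1* ≈ 365, N2* ≈ 170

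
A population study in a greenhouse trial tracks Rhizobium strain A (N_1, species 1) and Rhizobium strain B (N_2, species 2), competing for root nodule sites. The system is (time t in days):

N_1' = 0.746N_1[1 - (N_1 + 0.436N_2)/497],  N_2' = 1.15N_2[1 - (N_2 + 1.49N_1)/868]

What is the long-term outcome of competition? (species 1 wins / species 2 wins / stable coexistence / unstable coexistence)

Compare the nullcline intercepts: K1/α12 = 497/0.436 = 1140 > K2 = 868; K2/α21 = 868/1.49 = 583 > K1 = 497.
Since both inequalities hold, each species can invade when rare, so the interior equilibrium is stable.

stable coexistence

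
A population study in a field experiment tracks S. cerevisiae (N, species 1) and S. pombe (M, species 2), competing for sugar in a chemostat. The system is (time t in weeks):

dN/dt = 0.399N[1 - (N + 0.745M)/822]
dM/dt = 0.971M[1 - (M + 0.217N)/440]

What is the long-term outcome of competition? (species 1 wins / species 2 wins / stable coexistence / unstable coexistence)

Compare the nullcline intercepts: K1/α12 = 822/0.745 = 1100 > K2 = 440; K2/α21 = 440/0.217 = 2030 > K1 = 822.
Since both inequalities hold, each species can invade when rare, so the interior equilibrium is stable.

stable coexistence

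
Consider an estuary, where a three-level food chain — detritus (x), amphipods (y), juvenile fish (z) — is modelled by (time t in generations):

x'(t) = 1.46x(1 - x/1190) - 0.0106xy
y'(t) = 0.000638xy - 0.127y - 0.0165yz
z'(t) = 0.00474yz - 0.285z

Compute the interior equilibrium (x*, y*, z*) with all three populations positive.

From dz/dt = 0: 0.00474y* = 0.285, so y* = 60.1.
From dx/dt = 0: 1.46(1 - x*/1190) = 0.0106·60.1, giving x* = 1190·(1 - 0.437) = 671.
From dy/dt = 0: 0.000638·671 - 0.127 = 0.0165z*, so z* = 0.301/0.0165 = 18.2.

x* ≈ 671, y* ≈ 60.1, z* ≈ 18.2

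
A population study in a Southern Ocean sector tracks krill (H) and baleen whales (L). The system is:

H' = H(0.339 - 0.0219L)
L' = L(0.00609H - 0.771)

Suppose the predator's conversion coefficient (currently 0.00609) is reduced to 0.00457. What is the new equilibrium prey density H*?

At the interior fixed point, setting dL/dt = 0 with L > 0 fixes H* = (predator death rate)/(HL coefficient) — independent of the other coefficients.
With the change, H* = 0.771/0.00457 = 169; it rises from 127.

H* ≈ 169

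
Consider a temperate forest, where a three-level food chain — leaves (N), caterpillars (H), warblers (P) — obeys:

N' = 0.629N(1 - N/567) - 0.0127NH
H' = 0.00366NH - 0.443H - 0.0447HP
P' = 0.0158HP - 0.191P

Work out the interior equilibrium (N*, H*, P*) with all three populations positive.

N* ≈ 429, H* ≈ 12.1, P* ≈ 25.2

From dP/dt = 0: 0.0158H* = 0.191, so H* = 12.1.
From dN/dt = 0: 0.629(1 - N*/567) = 0.0127·12.1, giving N* = 567·(1 - 0.244) = 429.
From dH/dt = 0: 0.00366·429 - 0.443 = 0.0447P*, so P* = 1.13/0.0447 = 25.2.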